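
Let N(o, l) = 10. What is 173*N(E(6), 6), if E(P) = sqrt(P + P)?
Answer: 1730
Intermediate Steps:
E(P) = sqrt(2)*sqrt(P) (E(P) = sqrt(2*P) = sqrt(2)*sqrt(P))
173*N(E(6), 6) = 173*10 = 1730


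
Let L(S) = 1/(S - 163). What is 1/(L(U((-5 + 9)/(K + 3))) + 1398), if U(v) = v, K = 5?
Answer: 325/454348 ≈ 0.00071531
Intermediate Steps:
L(S) = 1/(-163 + S)
1/(L(U((-5 + 9)/(K + 3))) + 1398) = 1/(1/(-163 + (-5 + 9)/(5 + 3)) + 1398) = 1/(1/(-163 + 4/8) + 1398) = 1/(1/(-163 + 4*(1/8)) + 1398) = 1/(1/(-163 + 1/2) + 1398) = 1/(1/(-325/2) + 1398) = 1/(-2/325 + 1398) = 1/(454348/325) = 325/454348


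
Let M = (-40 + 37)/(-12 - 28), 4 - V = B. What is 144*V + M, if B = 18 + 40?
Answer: -311037/40 ≈ -7775.9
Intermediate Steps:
B = 58
V = -54 (V = 4 - 1*58 = 4 - 58 = -54)
M = 3/40 (M = -3/(-40) = -3*(-1/40) = 3/40 ≈ 0.075000)
144*V + M = 144*(-54) + 3/40 = -7776 + 3/40 = -311037/40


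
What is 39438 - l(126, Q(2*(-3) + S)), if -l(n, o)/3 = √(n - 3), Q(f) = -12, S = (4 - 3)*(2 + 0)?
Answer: 39438 + 3*√123 ≈ 39471.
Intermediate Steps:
S = 2 (S = 1*2 = 2)
l(n, o) = -3*√(-3 + n) (l(n, o) = -3*√(n - 3) = -3*√(-3 + n))
39438 - l(126, Q(2*(-3) + S)) = 39438 - (-3)*√(-3 + 126) = 39438 - (-3)*√123 = 39438 + 3*√123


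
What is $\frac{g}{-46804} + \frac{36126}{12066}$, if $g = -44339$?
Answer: $\frac{370972613}{94122844} \approx 3.9414$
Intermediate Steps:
$\frac{g}{-46804} + \frac{36126}{12066} = - \frac{44339}{-46804} + \frac{36126}{12066} = \left(-44339\right) \left(- \frac{1}{46804}\right) + 36126 \cdot \frac{1}{12066} = \frac{44339}{46804} + \frac{6021}{2011} = \frac{370972613}{94122844}$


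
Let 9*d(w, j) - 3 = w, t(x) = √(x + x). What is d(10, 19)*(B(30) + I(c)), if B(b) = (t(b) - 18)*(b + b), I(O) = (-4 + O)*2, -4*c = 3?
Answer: -28327/18 + 520*√15/3 ≈ -902.41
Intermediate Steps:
c = -¾ (c = -¼*3 = -¾ ≈ -0.75000)
t(x) = √2*√x (t(x) = √(2*x) = √2*√x)
d(w, j) = ⅓ + w/9
I(O) = -8 + 2*O
B(b) = 2*b*(-18 + √2*√b) (B(b) = (√2*√b - 18)*(b + b) = (-18 + √2*√b)*(2*b) = 2*b*(-18 + √2*√b))
d(10, 19)*(B(30) + I(c)) = (⅓ + (⅑)*10)*(2*30*(-18 + √2*√30) + (-8 + 2*(-¾))) = (⅓ + 10/9)*(2*30*(-18 + 2*√15) + (-8 - 3/2)) = 13*((-1080 + 120*√15) - 19/2)/9 = 13*(-2179/2 + 120*√15)/9 = -28327/18 + 520*√15/3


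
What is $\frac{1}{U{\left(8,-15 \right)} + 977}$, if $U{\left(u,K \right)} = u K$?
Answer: $\frac{1}{857} \approx 0.0011669$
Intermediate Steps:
$U{\left(u,K \right)} = K u$
$\frac{1}{U{\left(8,-15 \right)} + 977} = \frac{1}{\left(-15\right) 8 + 977} = \frac{1}{-120 + 977} = \frac{1}{857}$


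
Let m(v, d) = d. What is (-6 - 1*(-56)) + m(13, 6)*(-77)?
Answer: -412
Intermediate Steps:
(-6 - 1*(-56)) + m(13, 6)*(-77) = (-6 - 1*(-56)) + 6*(-77) = (-6 + 56) - 462 = 50 - 462 = -412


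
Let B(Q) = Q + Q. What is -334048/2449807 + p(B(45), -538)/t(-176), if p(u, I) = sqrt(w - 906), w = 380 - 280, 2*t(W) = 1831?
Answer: -4576/33559 + 2*I*sqrt(806)/1831 ≈ -0.13636 + 0.031011*I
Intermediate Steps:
t(W) = 1831/2 (t(W) = (1/2)*1831 = 1831/2)
B(Q) = 2*Q
w = 100
p(u, I) = I*sqrt(806) (p(u, I) = sqrt(100 - 906) = sqrt(-806) = I*sqrt(806))
-334048/2449807 + p(B(45), -538)/t(-176) = -334048/2449807 + (I*sqrt(806))/(1831/2) = -334048*1/2449807 + (I*sqrt(806))*(2/1831) = -4576/33559 + 2*I*sqrt(806)/1831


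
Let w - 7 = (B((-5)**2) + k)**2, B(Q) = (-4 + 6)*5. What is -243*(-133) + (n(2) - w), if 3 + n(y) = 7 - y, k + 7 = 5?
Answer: 32250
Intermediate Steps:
k = -2 (k = -7 + 5 = -2)
n(y) = 4 - y (n(y) = -3 + (7 - y) = 4 - y)
B(Q) = 10 (B(Q) = 2*5 = 10)
w = 71 (w = 7 + (10 - 2)**2 = 7 + 8**2 = 7 + 64 = 71)
-243*(-133) + (n(2) - w) = -243*(-133) + ((4 - 1*2) - 1*71) = 32319 + ((4 - 2) - 71) = 32319 + (2 - 71) = 32319 - 69 = 32250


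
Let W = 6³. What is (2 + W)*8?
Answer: 1744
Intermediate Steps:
W = 216
(2 + W)*8 = (2 + 216)*8 = 218*8 = 1744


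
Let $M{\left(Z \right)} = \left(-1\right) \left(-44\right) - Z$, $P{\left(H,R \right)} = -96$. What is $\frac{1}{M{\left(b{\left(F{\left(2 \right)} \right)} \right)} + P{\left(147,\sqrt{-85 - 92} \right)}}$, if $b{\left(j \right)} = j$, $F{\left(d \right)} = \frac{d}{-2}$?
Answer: $- \frac{1}{51} \approx -0.019608$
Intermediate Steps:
$F{\left(d \right)} = - \frac{d}{2}$ ($F{\left(d \right)} = d \left(- \frac{1}{2}\right) = - \frac{d}{2}$)
$M{\left(Z \right)} = 44 - Z$
$\frac{1}{M{\left(b{\left(F{\left(2 \right)} \right)} \right)} + P{\left(147,\sqrt{-85 - 92} \right)}} = \frac{1}{\left(44 - \left(- \frac{1}{2}\right) 2\right) - 96} = \frac{1}{\left(44 - -1\right) - 96} = \frac{1}{\left(44 + 1\right) - 96} = \frac{1}{45 - 96} = \frac{1}{-51} = - \frac{1}{51}$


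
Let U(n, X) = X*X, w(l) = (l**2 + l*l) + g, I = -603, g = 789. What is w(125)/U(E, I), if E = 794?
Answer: 32039/363609 ≈ 0.088114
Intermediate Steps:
w(l) = 789 + 2*l**2 (w(l) = (l**2 + l*l) + 789 = (l**2 + l**2) + 789 = 2*l**2 + 789 = 789 + 2*l**2)
U(n, X) = X**2
w(125)/U(E, I) = (789 + 2*125**2)/((-603)**2) = (789 + 2*15625)/363609 = (789 + 31250)*(1/363609) = 32039*(1/363609) = 32039/363609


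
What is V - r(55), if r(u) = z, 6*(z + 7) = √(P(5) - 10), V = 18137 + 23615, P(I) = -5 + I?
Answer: 41759 - I*√10/6 ≈ 41759.0 - 0.52705*I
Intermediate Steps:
V = 41752
z = -7 + I*√10/6 (z = -7 + √((-5 + 5) - 10)/6 = -7 + √(0 - 10)/6 = -7 + √(-10)/6 = -7 + (I*√10)/6 = -7 + I*√10/6 ≈ -7.0 + 0.52705*I)
r(u) = -7 + I*√10/6
V - r(55) = 41752 - (-7 + I*√10/6) = 41752 + (7 - I*√10/6) = 41759 - I*√10/6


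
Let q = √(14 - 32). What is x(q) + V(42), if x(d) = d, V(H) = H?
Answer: 42 + 3*I*√2 ≈ 42.0 + 4.2426*I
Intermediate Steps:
q = 3*I*√2 (q = √(-18) = 3*I*√2 ≈ 4.2426*I)
x(q) + V(42) = 3*I*√2 + 42 = 42 + 3*I*√2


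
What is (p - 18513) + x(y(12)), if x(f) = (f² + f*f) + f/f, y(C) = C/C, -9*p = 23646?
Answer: -63412/3 ≈ -21137.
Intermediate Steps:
p = -7882/3 (p = -⅑*23646 = -7882/3 ≈ -2627.3)
y(C) = 1
x(f) = 1 + 2*f² (x(f) = (f² + f²) + 1 = 2*f² + 1 = 1 + 2*f²)
(p - 18513) + x(y(12)) = (-7882/3 - 18513) + (1 + 2*1²) = -63421/3 + (1 + 2*1) = -63421/3 + (1 + 2) = -63421/3 + 3 = -63412/3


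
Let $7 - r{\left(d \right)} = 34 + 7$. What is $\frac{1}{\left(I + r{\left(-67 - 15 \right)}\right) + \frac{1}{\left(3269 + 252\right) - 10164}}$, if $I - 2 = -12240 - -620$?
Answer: $- \frac{6643}{77404237} \approx -8.5822 \cdot 10^{-5}$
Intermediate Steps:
$r{\left(d \right)} = -34$ ($r{\left(d \right)} = 7 - \left(34 + 7\right) = 7 - 41 = -34$)
$I = -11618$ ($I = 2 - 11620 = -11618$)
$\frac{1}{\left(I + r{\left(-67 - 15 \right)}\right) + \frac{1}{\left(3269 + 252\right) - 10164}} = \frac{1}{\left(-11618 - 34\right) + \frac{1}{\left(3269 + 252\right) - 10164}} = \frac{1}{-11652 + \frac{1}{3521 - 10164}} = \frac{1}{-11652 + \frac{1}{-6643}} = \frac{1}{-11652 - \frac{1}{6643}} = \frac{1}{- \frac{77404237}{6643}} = - \frac{6643}{77404237}$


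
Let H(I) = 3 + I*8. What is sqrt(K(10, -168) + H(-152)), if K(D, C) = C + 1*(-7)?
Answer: 2*I*sqrt(347) ≈ 37.256*I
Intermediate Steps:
K(D, C) = -7 + C (K(D, C) = C - 7 = -7 + C)
H(I) = 3 + 8*I
sqrt(K(10, -168) + H(-152)) = sqrt((-7 - 168) + (3 + 8*(-152))) = sqrt(-175 + (3 - 1216)) = sqrt(-175 - 1213) = sqrt(-1388) = 2*I*sqrt(347)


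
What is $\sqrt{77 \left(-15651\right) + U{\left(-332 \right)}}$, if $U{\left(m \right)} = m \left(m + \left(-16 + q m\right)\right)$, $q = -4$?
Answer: $i \sqrt{1530487} \approx 1237.1 i$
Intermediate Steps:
$U{\left(m \right)} = m \left(-16 - 3 m\right)$ ($U{\left(m \right)} = m \left(m - \left(16 + 4 m\right)\right) = m \left(-16 - 3 m\right)$)
$\sqrt{77 \left(-15651\right) + U{\left(-332 \right)}} = \sqrt{77 \left(-15651\right) - 332 \left(-16 - -996\right)} = \sqrt{-1205127 - 332 \left(-16 + 996\right)} = \sqrt{-1205127 - 325360} = \sqrt{-1530487} = i \sqrt{1530487}$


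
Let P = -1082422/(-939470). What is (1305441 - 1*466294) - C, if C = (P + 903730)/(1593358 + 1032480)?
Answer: 1035043775192017949/1233448012930 ≈ 8.3915e+5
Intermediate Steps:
P = 541211/469735 (P = -1082422*(-1/939470) = 541211/469735 ≈ 1.1522)
C = 424514152761/1233448012930 (C = (541211/469735 + 903730)/(1593358 + 1032480) = (424514152761/469735)/2625838 = (424514152761/469735)*(1/2625838) = 424514152761/1233448012930 ≈ 0.34417)
(1305441 - 1*466294) - C = (1305441 - 1*466294) - 1*424514152761/1233448012930 = (1305441 - 466294) - 424514152761/1233448012930 = 839147 - 424514152761/1233448012930 = 1035043775192017949/1233448012930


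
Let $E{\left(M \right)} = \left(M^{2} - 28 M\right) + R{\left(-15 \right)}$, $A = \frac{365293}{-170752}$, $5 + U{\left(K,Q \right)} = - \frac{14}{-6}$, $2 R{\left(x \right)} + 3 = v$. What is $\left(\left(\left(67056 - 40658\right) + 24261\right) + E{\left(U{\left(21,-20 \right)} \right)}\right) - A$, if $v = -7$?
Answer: $\frac{77972407381}{1536768} \approx 50738.0$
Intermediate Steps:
$R{\left(x \right)} = -5$ ($R{\left(x \right)} = - \frac{3}{2} + \frac{1}{2} \left(-7\right) = - \frac{3}{2} - \frac{7}{2} = -5$)
$U{\left(K,Q \right)} = - \frac{8}{3}$ ($U{\left(K,Q \right)} = -5 - \frac{14}{-6} = -5 - - \frac{7}{3} = -5 + \frac{7}{3} = - \frac{8}{3}$)
$A = - \frac{365293}{170752}$ ($A = 365293 \left(- \frac{1}{170752}\right) = - \frac{365293}{170752} \approx -2.1393$)
$E{\left(M \right)} = -5 + M^{2} - 28 M$ ($E{\left(M \right)} = \left(M^{2} - 28 M\right) - 5 = -5 + M^{2} - 28 M$)
$\left(\left(\left(67056 - 40658\right) + 24261\right) + E{\left(U{\left(21,-20 \right)} \right)}\right) - A = \left(\left(\left(67056 - 40658\right) + 24261\right) - \left(- \frac{209}{3} - \frac{64}{9}\right)\right) - - \frac{365293}{170752} = \left(\left(26398 + 24261\right) + \left(-5 + \frac{64}{9} + \frac{224}{3}\right)\right) + \frac{365293}{170752} = \left(50659 + \frac{691}{9}\right) + \frac{365293}{170752} = \frac{456622}{9} + \frac{365293}{170752} = \frac{77972407381}{1536768}$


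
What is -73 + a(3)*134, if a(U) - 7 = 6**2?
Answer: 5689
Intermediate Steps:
a(U) = 43 (a(U) = 7 + 6**2 = 7 + 36 = 43)
-73 + a(3)*134 = -73 + 43*134 = -73 + 5762 = 5689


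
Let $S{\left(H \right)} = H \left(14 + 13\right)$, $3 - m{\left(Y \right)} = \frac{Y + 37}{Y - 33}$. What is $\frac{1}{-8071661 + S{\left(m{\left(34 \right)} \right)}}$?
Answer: $- \frac{1}{8073497} \approx -1.2386 \cdot 10^{-7}$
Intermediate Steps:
$m{\left(Y \right)} = 3 - \frac{37 + Y}{-33 + Y}$ ($m{\left(Y \right)} = 3 - \frac{Y + 37}{Y - 33} = 3 - \frac{37 + Y}{-33 + Y}$)
$S{\left(H \right)} = 27 H$ ($S{\left(H \right)} = H 27 = 27 H$)
$\frac{1}{-8071661 + S{\left(m{\left(34 \right)} \right)}} = \frac{1}{-8071661 + 27 \frac{2 \left(-68 + 34\right)}{-33 + 34}} = \frac{1}{-8071661 + 27 \cdot 2 \cdot 1^{-1} \left(-34\right)} = \frac{1}{-8071661 + 27 \cdot 2 \cdot 1 \left(-34\right)} = \frac{1}{-8071661 + 27 \left(-68\right)} = \frac{1}{-8071661 - 1836} = \frac{1}{-8073497} = - \frac{1}{8073497}$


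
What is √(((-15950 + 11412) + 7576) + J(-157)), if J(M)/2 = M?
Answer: 2*√681 ≈ 52.192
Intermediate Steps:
J(M) = 2*M
√(((-15950 + 11412) + 7576) + J(-157)) = √(((-15950 + 11412) + 7576) + 2*(-157)) = √((-4538 + 7576) - 314) = √(3038 - 314) = √2724 = 2*√681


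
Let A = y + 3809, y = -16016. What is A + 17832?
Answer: 5625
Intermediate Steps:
A = -12207 (A = -16016 + 3809 = -12207)
A + 17832 = -12207 + 17832 = 5625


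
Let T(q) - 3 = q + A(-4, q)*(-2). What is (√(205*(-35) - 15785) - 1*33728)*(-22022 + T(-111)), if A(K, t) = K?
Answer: 746130816 - 88488*I*√1435 ≈ 7.4613e+8 - 3.352e+6*I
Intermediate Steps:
T(q) = 11 + q (T(q) = 3 + (q - 4*(-2)) = 3 + (q + 8) = 3 + (8 + q) = 11 + q)
(√(205*(-35) - 15785) - 1*33728)*(-22022 + T(-111)) = (√(205*(-35) - 15785) - 1*33728)*(-22022 + (11 - 111)) = (√(-7175 - 15785) - 33728)*(-22022 - 100) = (√(-22960) - 33728)*(-22122) = (4*I*√1435 - 33728)*(-22122) = (-33728 + 4*I*√1435)*(-22122) = 746130816 - 88488*I*√1435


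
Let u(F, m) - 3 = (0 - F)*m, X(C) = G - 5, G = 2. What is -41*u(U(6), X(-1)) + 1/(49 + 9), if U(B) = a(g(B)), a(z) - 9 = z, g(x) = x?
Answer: -114143/58 ≈ -1968.0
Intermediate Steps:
a(z) = 9 + z
U(B) = 9 + B
X(C) = -3 (X(C) = 2 - 5 = -3)
u(F, m) = 3 - F*m (u(F, m) = 3 + (0 - F)*m = 3 + (-F)*m = 3 - F*m)
-41*u(U(6), X(-1)) + 1/(49 + 9) = -41*(3 - 1*(9 + 6)*(-3)) + 1/(49 + 9) = -41*(3 - 1*15*(-3)) + 1/58 = -41*(3 + 45) + 1/58 = -41*48 + 1/58 = -1968 + 1/58 = -114143/58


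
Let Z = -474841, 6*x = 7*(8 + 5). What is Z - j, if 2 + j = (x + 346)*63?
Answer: -995185/2 ≈ -4.9759e+5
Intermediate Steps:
x = 91/6 (x = (7*(8 + 5))/6 = (7*13)/6 = (⅙)*91 = 91/6 ≈ 15.167)
j = 45503/2 (j = -2 + (91/6 + 346)*63 = -2 + (2167/6)*63 = -2 + 45507/2 = 45503/2 ≈ 22752.)
Z - j = -474841 - 1*45503/2 = -474841 - 45503/2 = -995185/2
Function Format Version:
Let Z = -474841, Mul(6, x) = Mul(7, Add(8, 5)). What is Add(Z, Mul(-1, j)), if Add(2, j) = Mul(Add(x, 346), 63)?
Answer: Rational(-995185, 2) ≈ -4.9759e+5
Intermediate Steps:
x = Rational(91, 6) (x = Mul(Rational(1, 6), Mul(7, Add(8, 5))) = Mul(Rational(1, 6), Mul(7, 13)) = Mul(Rational(1, 6), 91) = Rational(91, 6) ≈ 15.167)
j = Rational(45503, 2) (j = Add(-2, Mul(Add(Rational(91, 6), 346), 63)) = Add(-2, Mul(Rational(2167, 6), 63)) = Add(-2, Rational(45507, 2)) = Rational(45503, 2) ≈ 22752.)
Add(Z, Mul(-1, j)) = Add(-474841, Mul(-1, Rational(45503, 2))) = Add(-474841, Rational(-45503, 2)) = Rational(-995185, 2)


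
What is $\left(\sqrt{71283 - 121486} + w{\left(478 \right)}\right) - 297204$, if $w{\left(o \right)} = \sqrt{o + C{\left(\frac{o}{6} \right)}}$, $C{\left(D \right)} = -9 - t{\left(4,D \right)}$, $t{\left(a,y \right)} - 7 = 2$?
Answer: $-297204 + 2 \sqrt{115} + i \sqrt{50203} \approx -2.9718 \cdot 10^{5} + 224.06 i$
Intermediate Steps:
$t{\left(a,y \right)} = 9$ ($t{\left(a,y \right)} = 7 + 2 = 9$)
$C{\left(D \right)} = -18$ ($C{\left(D \right)} = -9 - 9 = -18$)
$w{\left(o \right)} = \sqrt{-18 + o}$ ($w{\left(o \right)} = \sqrt{o - 18} = \sqrt{-18 + o}$)
$\left(\sqrt{71283 - 121486} + w{\left(478 \right)}\right) - 297204 = \left(\sqrt{71283 - 121486} + \sqrt{-18 + 478}\right) - 297204 = \left(\sqrt{-50203} + \sqrt{460}\right) - 297204 = \left(i \sqrt{50203} + 2 \sqrt{115}\right) - 297204 = \left(2 \sqrt{115} + i \sqrt{50203}\right) - 297204 = -297204 + 2 \sqrt{115} + i \sqrt{50203}$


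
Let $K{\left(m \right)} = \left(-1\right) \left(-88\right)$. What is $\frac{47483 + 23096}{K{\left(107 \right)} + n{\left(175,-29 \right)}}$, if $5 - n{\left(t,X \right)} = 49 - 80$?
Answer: $\frac{70579}{124} \approx 569.19$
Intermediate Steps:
$n{\left(t,X \right)} = 36$ ($n{\left(t,X \right)} = 5 - \left(49 - 80\right) = 5 - -31 = 5 + 31 = 36$)
$K{\left(m \right)} = 88$
$\frac{47483 + 23096}{K{\left(107 \right)} + n{\left(175,-29 \right)}} = \frac{47483 + 23096}{88 + 36} = \frac{70579}{124}$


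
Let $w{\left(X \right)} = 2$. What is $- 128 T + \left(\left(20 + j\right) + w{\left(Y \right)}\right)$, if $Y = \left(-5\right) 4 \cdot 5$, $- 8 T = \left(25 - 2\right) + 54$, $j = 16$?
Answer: $1270$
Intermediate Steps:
$T = - \frac{77}{8}$ ($T = - \frac{\left(25 - 2\right) + 54}{8} = - \frac{23 + 54}{8} = \left(- \frac{1}{8}\right) 77 = - \frac{77}{8} \approx -9.625$)
$Y = -100$ ($Y = \left(-20\right) 5 = -100$)
$- 128 T + \left(\left(20 + j\right) + w{\left(Y \right)}\right) = \left(-128\right) \left(- \frac{77}{8}\right) + \left(\left(20 + 16\right) + 2\right) = 1232 + \left(36 + 2\right) = 1232 + 38 = 1270$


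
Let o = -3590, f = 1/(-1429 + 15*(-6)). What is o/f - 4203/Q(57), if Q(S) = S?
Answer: 103609589/19 ≈ 5.4531e+6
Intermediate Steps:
f = -1/1519 (f = 1/(-1429 - 90) = 1/(-1519) = -1/1519 ≈ -0.00065833)
o/f - 4203/Q(57) = -3590/(-1/1519) - 4203/57 = -3590*(-1519) - 4203*1/57 = 5453210 - 1401/19 = 103609589/19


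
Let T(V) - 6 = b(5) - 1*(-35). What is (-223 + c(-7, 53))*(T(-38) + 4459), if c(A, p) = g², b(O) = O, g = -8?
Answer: -716295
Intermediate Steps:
c(A, p) = 64 (c(A, p) = (-8)² = 64)
T(V) = 46 (T(V) = 6 + (5 - 1*(-35)) = 6 + (5 + 35) = 6 + 40 = 46)
(-223 + c(-7, 53))*(T(-38) + 4459) = (-223 + 64)*(46 + 4459) = -159*4505 = -716295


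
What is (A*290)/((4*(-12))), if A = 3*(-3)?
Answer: 435/8 ≈ 54.375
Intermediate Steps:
A = -9
(A*290)/((4*(-12))) = (-9*290)/((4*(-12))) = -2610/(-48) = -2610*(-1/48) = 435/8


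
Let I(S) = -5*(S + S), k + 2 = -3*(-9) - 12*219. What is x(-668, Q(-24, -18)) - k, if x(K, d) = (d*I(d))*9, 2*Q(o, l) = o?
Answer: -10357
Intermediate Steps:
Q(o, l) = o/2
k = -2603 (k = -2 + (-3*(-9) - 12*219) = -2 + (27 - 2628) = -2 - 2601 = -2603)
I(S) = -10*S
x(K, d) = -90*d**2 (x(K, d) = (d*(-10*d))*9 = -10*d**2*9 = -90*d**2)
x(-668, Q(-24, -18)) - k = -90*((1/2)*(-24))**2 - 1*(-2603) = -90*(-12)**2 + 2603 = -90*144 + 2603 = -12960 + 2603 = -10357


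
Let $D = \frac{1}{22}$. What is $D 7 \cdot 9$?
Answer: $\frac{63}{22} \approx 2.8636$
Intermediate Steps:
$D = \frac{1}{22} \approx 0.045455$
$D 7 \cdot 9 = \frac{1}{22} \cdot 7 \cdot 9 = \frac{7}{22} \cdot 9 = \frac{63}{22}$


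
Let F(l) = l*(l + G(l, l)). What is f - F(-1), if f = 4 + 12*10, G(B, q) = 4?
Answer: 127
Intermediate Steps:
F(l) = l*(4 + l) (F(l) = l*(l + 4) = l*(4 + l))
f = 124 (f = 4 + 120 = 124)
f - F(-1) = 124 - (-1)*(4 - 1) = 124 - (-1)*3 = 124 - 1*(-3) = 124 + 3 = 127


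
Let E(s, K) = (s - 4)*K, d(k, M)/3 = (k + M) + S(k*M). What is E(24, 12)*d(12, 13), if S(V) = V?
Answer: 130320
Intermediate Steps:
d(k, M) = 3*M + 3*k + 3*M*k (d(k, M) = 3*((k + M) + k*M) = 3*((M + k) + M*k) = 3*(M + k + M*k) = 3*M + 3*k + 3*M*k)
E(s, K) = K*(-4 + s) (E(s, K) = (-4 + s)*K = K*(-4 + s))
E(24, 12)*d(12, 13) = (12*(-4 + 24))*(3*13 + 3*12 + 3*13*12) = (12*20)*(39 + 36 + 468) = 240*543 = 130320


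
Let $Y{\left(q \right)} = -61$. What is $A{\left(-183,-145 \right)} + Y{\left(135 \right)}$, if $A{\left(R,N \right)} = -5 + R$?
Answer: $-249$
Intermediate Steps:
$A{\left(-183,-145 \right)} + Y{\left(135 \right)} = \left(-5 - 183\right) - 61 = -188 - 61 = -249$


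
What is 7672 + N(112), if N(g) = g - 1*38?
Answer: 7746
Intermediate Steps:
N(g) = -38 + g (N(g) = g - 38 = -38 + g)
7672 + N(112) = 7672 + (-38 + 112) = 7672 + 74 = 7746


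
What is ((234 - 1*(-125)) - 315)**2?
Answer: 1936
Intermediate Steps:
((234 - 1*(-125)) - 315)**2 = ((234 + 125) - 315)**2 = (359 - 315)**2 = 44**2 = 1936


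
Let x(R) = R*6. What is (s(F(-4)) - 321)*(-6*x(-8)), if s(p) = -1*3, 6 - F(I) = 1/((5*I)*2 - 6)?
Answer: -93312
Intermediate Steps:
F(I) = 6 - 1/(-6 + 10*I) (F(I) = 6 - 1/((5*I)*2 - 6) = 6 - 1/(10*I - 6) = 6 - 1/(-6 + 10*I))
s(p) = -3
x(R) = 6*R
(s(F(-4)) - 321)*(-6*x(-8)) = (-3 - 321)*(-36*(-8)) = -(-1944)*(-48) = -324*288 = -93312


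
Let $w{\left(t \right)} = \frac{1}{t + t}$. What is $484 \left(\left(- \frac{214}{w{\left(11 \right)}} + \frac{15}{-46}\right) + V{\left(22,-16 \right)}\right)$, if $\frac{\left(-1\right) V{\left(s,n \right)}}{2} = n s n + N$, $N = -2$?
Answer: $- \frac{177759406}{23} \approx -7.7287 \cdot 10^{6}$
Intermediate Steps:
$V{\left(s,n \right)} = 4 - 2 s n^{2}$ ($V{\left(s,n \right)} = - 2 \left(n s n - 2\right) = - 2 \left(s n^{2} - 2\right) = - 2 \left(-2 + s n^{2}\right) = 4 - 2 s n^{2}$)
$w{\left(t \right)} = \frac{1}{2 t}$
$484 \left(\left(- \frac{214}{w{\left(11 \right)}} + \frac{15}{-46}\right) + V{\left(22,-16 \right)}\right) = 484 \left(\left(- \frac{214}{\frac{1}{2} \cdot \frac{1}{11}} + \frac{15}{-46}\right) + \left(4 - 44 \left(-16\right)^{2}\right)\right) = 484 \left(\left(- \frac{214}{\frac{1}{2} \cdot \frac{1}{11}} + 15 \left(- \frac{1}{46}\right)\right) + \left(4 - 44 \cdot 256\right)\right) = 484 \left(\left(- 214 \frac{1}{\frac{1}{22}} - \frac{15}{46}\right) + \left(4 - 11264\right)\right) = 484 \left(\left(\left(-214\right) 22 - \frac{15}{46}\right) - 11260\right) = 484 \left(\left(-4708 - \frac{15}{46}\right) - 11260\right) = 484 \left(- \frac{216583}{46} - 11260\right) = 484 \left(- \frac{734543}{46}\right) = - \frac{177759406}{23}$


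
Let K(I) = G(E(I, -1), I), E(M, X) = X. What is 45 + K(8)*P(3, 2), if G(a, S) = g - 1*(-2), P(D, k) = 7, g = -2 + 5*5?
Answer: 220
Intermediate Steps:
g = 23 (g = -2 + 25 = 23)
G(a, S) = 25 (G(a, S) = 23 - 1*(-2) = 23 + 2 = 25)
K(I) = 25
45 + K(8)*P(3, 2) = 45 + 25*7 = 45 + 175 = 220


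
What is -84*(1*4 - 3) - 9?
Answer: -93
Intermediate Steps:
-84*(1*4 - 3) - 9 = -84*(4 - 3) - 9 = -84 - 9 = -93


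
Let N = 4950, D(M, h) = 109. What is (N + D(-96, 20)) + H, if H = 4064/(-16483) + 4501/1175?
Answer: 98049723758/19367525 ≈ 5062.6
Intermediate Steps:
H = 69414783/19367525 (H = 4064*(-1/16483) + 4501*(1/1175) = -4064/16483 + 4501/1175 = 69414783/19367525 ≈ 3.5841)
(N + D(-96, 20)) + H = (4950 + 109) + 69414783/19367525 = 5059 + 69414783/19367525 = 98049723758/19367525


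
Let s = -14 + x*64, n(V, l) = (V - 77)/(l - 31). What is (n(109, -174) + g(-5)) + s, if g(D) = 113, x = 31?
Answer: 426983/205 ≈ 2082.8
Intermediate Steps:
n(V, l) = (-77 + V)/(-31 + l)
s = 1970 (s = -14 + 31*64 = -14 + 1984 = 1970)
(n(109, -174) + g(-5)) + s = ((-77 + 109)/(-31 - 174) + 113) + 1970 = (32/(-205) + 113) + 1970 = (-1/205*32 + 113) + 1970 = (-32/205 + 113) + 1970 = 23133/205 + 1970 = 426983/205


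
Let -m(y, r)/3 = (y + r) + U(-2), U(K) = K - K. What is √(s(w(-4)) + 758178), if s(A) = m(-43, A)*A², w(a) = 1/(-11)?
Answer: 6*√308347215/121 ≈ 870.73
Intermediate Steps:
w(a) = -1/11
U(K) = 0
m(y, r) = -3*r - 3*y (m(y, r) = -3*((y + r) + 0) = -3*((r + y) + 0) = -3*(r + y) = -3*r - 3*y)
s(A) = A²*(129 - 3*A) (s(A) = (-3*A - 3*(-43))*A² = (-3*A + 129)*A² = (129 - 3*A)*A² = A²*(129 - 3*A))
√(s(w(-4)) + 758178) = √(3*(-1/11)²*(43 - 1*(-1/11)) + 758178) = √(3*(1/121)*(43 + 1/11) + 758178) = √(3*(1/121)*(474/11) + 758178) = √(1422/1331 + 758178) = √(1009136340/1331) = 6*√308347215/121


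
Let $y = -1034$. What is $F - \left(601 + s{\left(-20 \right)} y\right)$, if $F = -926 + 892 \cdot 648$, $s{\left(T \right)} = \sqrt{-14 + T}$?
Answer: $576489 + 1034 i \sqrt{34} \approx 5.7649 \cdot 10^{5} + 6029.2 i$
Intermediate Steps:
$F = 577090$ ($F = -926 + 578016 = 577090$)
$F - \left(601 + s{\left(-20 \right)} y\right) = 577090 - \left(601 + \sqrt{-14 - 20} \left(-1034\right)\right) = 577090 - \left(601 + \sqrt{-34} \left(-1034\right)\right) = 577090 - \left(601 + i \sqrt{34} \left(-1034\right)\right) = 577090 - \left(601 - 1034 i \sqrt{34}\right) = 576489 + 1034 i \sqrt{34}$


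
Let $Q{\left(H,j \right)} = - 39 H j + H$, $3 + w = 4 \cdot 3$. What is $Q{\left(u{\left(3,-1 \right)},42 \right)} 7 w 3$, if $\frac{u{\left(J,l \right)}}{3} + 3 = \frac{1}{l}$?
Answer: $3712716$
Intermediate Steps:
$u{\left(J,l \right)} = -9 + \frac{3}{l}$
$w = 9$ ($w = -3 + 4 \cdot 3 = -3 + 12 = 9$)
$Q{\left(H,j \right)} = H - 39 H j$ ($Q{\left(H,j \right)} = - 39 H j + H = H - 39 H j$)
$Q{\left(u{\left(3,-1 \right)},42 \right)} 7 w 3 = \left(-9 + \frac{3}{-1}\right) \left(1 - 1638\right) 7 \cdot 9 \cdot 3 = \left(-9 + 3 \left(-1\right)\right) \left(1 - 1638\right) 63 \cdot 3 = \left(-9 - 3\right) \left(-1637\right) 189 = \left(-12\right) \left(-1637\right) 189 = 19644 \cdot 189 = 3712716$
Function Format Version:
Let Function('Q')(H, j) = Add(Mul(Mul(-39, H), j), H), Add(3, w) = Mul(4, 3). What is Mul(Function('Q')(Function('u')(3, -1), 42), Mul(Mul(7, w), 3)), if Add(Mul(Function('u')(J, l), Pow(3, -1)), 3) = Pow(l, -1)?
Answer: 3712716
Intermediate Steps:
Function('u')(J, l) = Add(-9, Mul(3, Pow(l, -1)))
w = 9 (w = Add(-3, Mul(4, 3)) = Add(-3, 12) = 9)
Function('Q')(H, j) = Add(H, Mul(-39, H, j)) (Function('Q')(H, j) = Add(Mul(-39, H, j), H) = Add(H, Mul(-39, H, j)))
Mul(Function('Q')(Function('u')(3, -1), 42), Mul(Mul(7, w), 3)) = Mul(Mul(Add(-9, Mul(3, Pow(-1, -1))), Add(1, Mul(-39, 42))), Mul(Mul(7, 9), 3)) = Mul(Mul(Add(-9, Mul(3, -1)), Add(1, -1638)), Mul(63, 3)) = Mul(Mul(Add(-9, -3), -1637), 189) = Mul(Mul(-12, -1637), 189) = Mul(19644, 189) = 3712716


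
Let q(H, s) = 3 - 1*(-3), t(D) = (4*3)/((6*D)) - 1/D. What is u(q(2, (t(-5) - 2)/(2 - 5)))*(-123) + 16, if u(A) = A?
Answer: -722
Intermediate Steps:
t(D) = 1/D (t(D) = 12*(1/(6*D)) - 1/D = 2/D - 1/D = 1/D)
q(H, s) = 6 (q(H, s) = 3 + 3 = 6)
u(q(2, (t(-5) - 2)/(2 - 5)))*(-123) + 16 = 6*(-123) + 16 = -738 + 16 = -722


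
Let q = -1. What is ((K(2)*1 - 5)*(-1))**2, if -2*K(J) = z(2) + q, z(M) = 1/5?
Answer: 529/25 ≈ 21.160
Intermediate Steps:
z(M) = 1/5 (z(M) = 1*(1/5) = 1/5)
K(J) = 2/5 (K(J) = -(1/5 - 1)/2 = -1/2*(-4/5) = 2/5)
((K(2)*1 - 5)*(-1))**2 = (((2/5)*1 - 5)*(-1))**2 = ((2/5 - 5)*(-1))**2 = (-23/5*(-1))**2 = (23/5)**2 = 529/25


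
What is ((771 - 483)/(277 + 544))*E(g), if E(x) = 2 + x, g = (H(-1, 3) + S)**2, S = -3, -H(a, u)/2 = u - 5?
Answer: 864/821 ≈ 1.0524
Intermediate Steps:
H(a, u) = 10 - 2*u (H(a, u) = -2*(u - 5) = -2*(-5 + u) = 10 - 2*u)
g = 1 (g = ((10 - 2*3) - 3)**2 = ((10 - 6) - 3)**2 = (4 - 3)**2 = 1**2 = 1)
((771 - 483)/(277 + 544))*E(g) = ((771 - 483)/(277 + 544))*(2 + 1) = (288/821)*3 = 864/821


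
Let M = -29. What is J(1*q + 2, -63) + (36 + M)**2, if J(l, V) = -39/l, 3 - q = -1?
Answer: 85/2 ≈ 42.500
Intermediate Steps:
q = 4 (q = 3 - 1*(-1) = 3 + 1 = 4)
J(1*q + 2, -63) + (36 + M)**2 = -39/(1*4 + 2) + (36 - 29)**2 = -39/(4 + 2) + 7**2 = -39/6 + 49 = -39*1/6 + 49 = -13/2 + 49 = 85/2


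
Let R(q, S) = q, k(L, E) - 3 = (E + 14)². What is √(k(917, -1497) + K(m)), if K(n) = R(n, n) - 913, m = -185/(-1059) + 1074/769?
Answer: 4*√91122891943807065/814371 ≈ 1482.7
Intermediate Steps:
k(L, E) = 3 + (14 + E)² (k(L, E) = 3 + (E + 14)² = 3 + (14 + E)²)
m = 1279631/814371 (m = -185*(-1/1059) + 1074*(1/769) = 185/1059 + 1074/769 = 1279631/814371 ≈ 1.5713)
K(n) = -913 + n (K(n) = n - 913 = -913 + n)
√(k(917, -1497) + K(m)) = √((3 + (14 - 1497)²) + (-913 + 1279631/814371)) = √((3 + (-1483)²) - 742241092/814371) = √((3 + 2199289) - 742241092/814371) = √(2199292 - 742241092/814371) = √(1790297384240/814371) = 4*√91122891943807065/814371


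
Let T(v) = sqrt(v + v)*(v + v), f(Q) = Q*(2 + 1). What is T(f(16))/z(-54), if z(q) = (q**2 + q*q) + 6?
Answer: 64*sqrt(6)/973 ≈ 0.16112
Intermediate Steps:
z(q) = 6 + 2*q**2 (z(q) = (q**2 + q**2) + 6 = 2*q**2 + 6 = 6 + 2*q**2)
f(Q) = 3*Q (f(Q) = Q*3 = 3*Q)
T(v) = 2*sqrt(2)*v**(3/2) (T(v) = sqrt(2*v)*(2*v) = (sqrt(2)*sqrt(v))*(2*v) = 2*sqrt(2)*v**(3/2))
T(f(16))/z(-54) = (2*sqrt(2)*(3*16)**(3/2))/(6 + 2*(-54)**2) = (2*sqrt(2)*48**(3/2))/(6 + 2*2916) = (2*sqrt(2)*(192*sqrt(3)))/(6 + 5832) = (384*sqrt(6))/5838 = (384*sqrt(6))*(1/5838) = 64*sqrt(6)/973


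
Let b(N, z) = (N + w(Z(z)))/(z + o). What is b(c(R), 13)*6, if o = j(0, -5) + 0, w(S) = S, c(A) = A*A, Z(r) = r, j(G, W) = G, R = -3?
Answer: 132/13 ≈ 10.154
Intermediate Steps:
c(A) = A²
o = 0 (o = 0 + 0 = 0)
b(N, z) = (N + z)/z (b(N, z) = (N + z)/(z + 0) = (N + z)/z)
b(c(R), 13)*6 = (((-3)² + 13)/13)*6 = ((9 + 13)/13)*6 = ((1/13)*22)*6 = (22/13)*6 = 132/13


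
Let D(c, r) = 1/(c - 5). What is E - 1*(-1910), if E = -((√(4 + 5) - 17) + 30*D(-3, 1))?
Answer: 7711/4 ≈ 1927.8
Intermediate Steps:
D(c, r) = 1/(-5 + c)
E = 71/4 (E = -((√(4 + 5) - 17) + 30/(-5 - 3)) = -((√9 - 17) + 30/(-8)) = -((3 - 17) + 30*(-⅛)) = -(-14 - 15/4) = -1*(-71/4) = 71/4 ≈ 17.750)
E - 1*(-1910) = 71/4 - 1*(-1910) = 71/4 + 1910 = 7711/4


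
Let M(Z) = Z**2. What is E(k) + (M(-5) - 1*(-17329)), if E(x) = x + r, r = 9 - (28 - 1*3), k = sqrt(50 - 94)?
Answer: 17338 + 2*I*sqrt(11) ≈ 17338.0 + 6.6332*I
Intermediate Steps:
k = 2*I*sqrt(11) (k = sqrt(-44) = 2*I*sqrt(11) ≈ 6.6332*I)
r = -16 (r = 9 - (28 - 3) = 9 - 1*25 = 9 - 25 = -16)
E(x) = -16 + x (E(x) = x - 16 = -16 + x)
E(k) + (M(-5) - 1*(-17329)) = (-16 + 2*I*sqrt(11)) + ((-5)**2 - 1*(-17329)) = (-16 + 2*I*sqrt(11)) + (25 + 17329) = (-16 + 2*I*sqrt(11)) + 17354 = 17338 + 2*I*sqrt(11)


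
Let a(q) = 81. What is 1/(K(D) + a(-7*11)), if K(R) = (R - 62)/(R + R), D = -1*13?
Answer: 26/2181 ≈ 0.011921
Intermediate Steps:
D = -13
K(R) = (-62 + R)/(2*R) (K(R) = (-62 + R)/((2*R)) = (-62 + R)*(1/(2*R)) = (-62 + R)/(2*R))
1/(K(D) + a(-7*11)) = 1/((½)*(-62 - 13)/(-13) + 81) = 1/((½)*(-1/13)*(-75) + 81) = 1/(75/26 + 81) = 1/(2181/26) = 26/2181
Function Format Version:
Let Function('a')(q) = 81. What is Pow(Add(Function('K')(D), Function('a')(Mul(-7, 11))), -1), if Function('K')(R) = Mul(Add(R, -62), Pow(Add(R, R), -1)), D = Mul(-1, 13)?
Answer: Rational(26, 2181) ≈ 0.011921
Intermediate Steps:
D = -13
Function('K')(R) = Mul(Rational(1, 2), Pow(R, -1), Add(-62, R)) (Function('K')(R) = Mul(Add(-62, R), Pow(Mul(2, R), -1)) = Mul(Add(-62, R), Mul(Rational(1, 2), Pow(R, -1))) = Mul(Rational(1, 2), Pow(R, -1), Add(-62, R)))
Pow(Add(Function('K')(D), Function('a')(Mul(-7, 11))), -1) = Pow(Add(Mul(Rational(1, 2), Pow(-13, -1), Add(-62, -13)), 81), -1) = Pow(Add(Mul(Rational(1, 2), Rational(-1, 13), -75), 81), -1) = Pow(Add(Rational(75, 26), 81), -1) = Pow(Rational(2181, 26), -1) = Rational(26, 2181)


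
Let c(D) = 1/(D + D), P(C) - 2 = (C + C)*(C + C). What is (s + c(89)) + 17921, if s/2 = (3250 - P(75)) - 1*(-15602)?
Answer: 1890539/178 ≈ 10621.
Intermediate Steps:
P(C) = 2 + 4*C**2 (P(C) = 2 + (C + C)*(C + C) = 2 + (2*C)*(2*C) = 2 + 4*C**2)
c(D) = 1/(2*D)
s = -7300 (s = 2*((3250 - (2 + 4*75**2)) - 1*(-15602)) = 2*((3250 - (2 + 4*5625)) + 15602) = 2*((3250 - (2 + 22500)) + 15602) = 2*((3250 - 1*22502) + 15602) = 2*((3250 - 22502) + 15602) = 2*(-19252 + 15602) = 2*(-3650) = -7300)
(s + c(89)) + 17921 = (-7300 + (1/2)/89) + 17921 = (-7300 + (1/2)*(1/89)) + 17921 = (-7300 + 1/178) + 17921 = -1299399/178 + 17921 = 1890539/178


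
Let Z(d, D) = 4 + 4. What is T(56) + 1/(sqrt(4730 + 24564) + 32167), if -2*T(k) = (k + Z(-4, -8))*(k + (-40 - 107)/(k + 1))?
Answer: -33606619994427/19659045305 - sqrt(29294)/1034686595 ≈ -1709.5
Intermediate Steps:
Z(d, D) = 8
T(k) = -(8 + k)*(k - 147/(1 + k))/2 (T(k) = -(k + 8)*(k + (-40 - 107)/(k + 1))/2 = -(8 + k)*(k - 147/(1 + k))/2)
T(56) + 1/(sqrt(4730 + 24564) + 32167) = (1176 - 1*56**3 - 9*56**2 + 139*56)/(2*(1 + 56)) + 1/(sqrt(4730 + 24564) + 32167) = (1/2)*(1176 - 1*175616 - 9*3136 + 7784)/57 + 1/(sqrt(29294) + 32167) = (1/2)*(1/57)*(1176 - 175616 - 28224 + 7784) + 1/(32167 + sqrt(29294)) = (1/2)*(1/57)*(-194880) + 1/(32167 + sqrt(29294)) = -32480/19 + 1/(32167 + sqrt(29294))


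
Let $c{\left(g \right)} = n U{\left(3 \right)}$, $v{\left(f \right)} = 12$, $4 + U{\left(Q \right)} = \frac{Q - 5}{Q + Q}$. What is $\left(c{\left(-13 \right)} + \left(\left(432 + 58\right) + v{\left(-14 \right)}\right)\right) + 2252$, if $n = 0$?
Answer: $2754$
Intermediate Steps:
$U{\left(Q \right)} = -4 + \frac{-5 + Q}{2 Q}$ ($U{\left(Q \right)} = -4 + \frac{Q - 5}{Q + Q} = -4 + \frac{-5 + Q}{2 Q}$)
$c{\left(g \right)} = 0$ ($c{\left(g \right)} = 0 \frac{-5 - 21}{2 \cdot 3} = 0 \cdot \frac{1}{2} \cdot \frac{1}{3} \left(-5 - 21\right) = 0 \cdot \frac{1}{2} \cdot \frac{1}{3} \left(-26\right) = 0 \left(- \frac{13}{3}\right) = 0$)
$\left(c{\left(-13 \right)} + \left(\left(432 + 58\right) + v{\left(-14 \right)}\right)\right) + 2252 = \left(0 + \left(\left(432 + 58\right) + 12\right)\right) + 2252 = \left(0 + \left(490 + 12\right)\right) + 2252 = \left(0 + 502\right) + 2252 = 502 + 2252 = 2754$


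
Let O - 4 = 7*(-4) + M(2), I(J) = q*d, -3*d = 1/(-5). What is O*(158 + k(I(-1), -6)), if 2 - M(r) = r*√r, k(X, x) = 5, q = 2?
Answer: -3586 - 326*√2 ≈ -4047.0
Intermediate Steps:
d = 1/15 (d = -⅓/(-5) = -⅓*(-⅕) = 1/15 ≈ 0.066667)
I(J) = 2/15 (I(J) = 2*(1/15) = 2/15)
M(r) = 2 - r^(3/2) (M(r) = 2 - r*√r = 2 - r^(3/2))
O = -22 - 2*√2 (O = 4 + (7*(-4) + (2 - 2^(3/2))) = 4 + (-28 + (2 - 2*√2)) = 4 + (-26 - 2*√2) = -22 - 2*√2 ≈ -24.828)
O*(158 + k(I(-1), -6)) = (-22 - 2*√2)*(158 + 5) = (-22 - 2*√2)*163 = -3586 - 326*√2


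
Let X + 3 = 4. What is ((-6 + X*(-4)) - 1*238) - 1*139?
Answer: -387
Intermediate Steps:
X = 1 (X = -3 + 4 = 1)
((-6 + X*(-4)) - 1*238) - 1*139 = ((-6 + 1*(-4)) - 1*238) - 1*139 = ((-6 - 4) - 238) - 139 = (-10 - 238) - 139 = -248 - 139 = -387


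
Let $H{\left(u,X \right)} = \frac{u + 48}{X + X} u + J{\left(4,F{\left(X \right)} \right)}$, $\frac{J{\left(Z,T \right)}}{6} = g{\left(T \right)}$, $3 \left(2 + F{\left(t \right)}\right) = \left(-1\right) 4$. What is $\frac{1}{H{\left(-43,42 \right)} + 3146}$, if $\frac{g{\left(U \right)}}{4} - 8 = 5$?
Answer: $\frac{84}{290257} \approx 0.0002894$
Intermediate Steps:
$F{\left(t \right)} = - \frac{10}{3}$ ($F{\left(t \right)} = -2 + \frac{\left(-1\right) 4}{3} = -2 + \frac{1}{3} \left(-4\right) = -2 - \frac{4}{3} = - \frac{10}{3}$)
$g{\left(U \right)} = 52$ ($g{\left(U \right)} = 32 + 4 \cdot 5 = 32 + 20 = 52$)
$J{\left(Z,T \right)} = 312$ ($J{\left(Z,T \right)} = 6 \cdot 52 = 312$)
$H{\left(u,X \right)} = 312 + \frac{u \left(48 + u\right)}{2 X}$ ($H{\left(u,X \right)} = \frac{u + 48}{X + X} u + 312 = \frac{48 + u}{2 X} u + 312 = \frac{u \left(48 + u\right)}{2 X} + 312 = 312 + \frac{u \left(48 + u\right)}{2 X}$)
$\frac{1}{H{\left(-43,42 \right)} + 3146} = \frac{1}{\frac{\left(-43\right)^{2} + 48 \left(-43\right) + 624 \cdot 42}{2 \cdot 42} + 3146} = \frac{1}{\frac{1}{2} \cdot \frac{1}{42} \left(1849 - 2064 + 26208\right) + 3146} = \frac{1}{\frac{1}{2} \cdot \frac{1}{42} \cdot 25993 + 3146} = \frac{1}{\frac{25993}{84} + 3146} = \frac{1}{\frac{290257}{84}} = \frac{84}{290257}$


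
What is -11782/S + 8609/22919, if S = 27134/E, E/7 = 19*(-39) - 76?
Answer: 772272324354/310942073 ≈ 2483.7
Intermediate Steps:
E = -5719 (E = 7*(19*(-39) - 76) = 7*(-741 - 76) = 7*(-817) = -5719)
S = -27134/5719 (S = 27134/(-5719) = 27134*(-1/5719) = -27134/5719 ≈ -4.7445)
-11782/S + 8609/22919 = -11782/(-27134/5719) + 8609/22919 = -11782*(-5719/27134) + 8609*(1/22919) = 33690629/13567 + 8609/22919 = 772272324354/310942073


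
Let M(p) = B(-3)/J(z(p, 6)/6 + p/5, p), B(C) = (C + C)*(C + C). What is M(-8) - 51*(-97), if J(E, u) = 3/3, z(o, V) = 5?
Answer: 4983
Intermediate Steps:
B(C) = 4*C**2 (B(C) = (2*C)*(2*C) = 4*C**2)
J(E, u) = 1 (J(E, u) = 3*(1/3) = 1)
M(p) = 36 (M(p) = (4*(-3)**2)/1 = (4*9)*1 = 36*1 = 36)
M(-8) - 51*(-97) = 36 - 51*(-97) = 36 + 4947 = 4983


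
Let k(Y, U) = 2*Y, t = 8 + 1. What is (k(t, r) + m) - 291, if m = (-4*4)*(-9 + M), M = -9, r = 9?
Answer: 15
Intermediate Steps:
t = 9
m = 288 (m = (-4*4)*(-9 - 9) = -16*(-18) = 288)
(k(t, r) + m) - 291 = (2*9 + 288) - 291 = (18 + 288) - 291 = 306 - 291 = 15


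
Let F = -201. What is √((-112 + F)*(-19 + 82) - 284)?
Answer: I*√20003 ≈ 141.43*I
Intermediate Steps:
√((-112 + F)*(-19 + 82) - 284) = √((-112 - 201)*(-19 + 82) - 284) = √(-313*63 - 284) = √(-19719 - 284) = √(-20003) = I*√20003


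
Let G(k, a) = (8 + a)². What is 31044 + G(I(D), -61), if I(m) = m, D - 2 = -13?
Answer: 33853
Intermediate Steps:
D = -11 (D = 2 - 13 = -11)
31044 + G(I(D), -61) = 31044 + (8 - 61)² = 31044 + (-53)² = 31044 + 2809 = 33853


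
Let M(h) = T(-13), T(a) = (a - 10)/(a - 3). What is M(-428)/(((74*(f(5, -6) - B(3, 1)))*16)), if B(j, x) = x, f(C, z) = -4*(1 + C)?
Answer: -23/473600 ≈ -4.8564e-5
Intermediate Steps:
T(a) = (-10 + a)/(-3 + a)
f(C, z) = -4 - 4*C
M(h) = 23/16 (M(h) = (-10 - 13)/(-3 - 13) = -23/(-16) = -1/16*(-23) = 23/16)
M(-428)/(((74*(f(5, -6) - B(3, 1)))*16)) = 23/(16*(((74*((-4 - 4*5) - 1*1))*16))) = 23/(16*(((74*((-4 - 20) - 1))*16))) = 23/(16*(((74*(-24 - 1))*16))) = 23/(16*(((74*(-25))*16))) = 23/(16*((-1850*16))) = (23/16)/(-29600) = (23/16)*(-1/29600) = -23/473600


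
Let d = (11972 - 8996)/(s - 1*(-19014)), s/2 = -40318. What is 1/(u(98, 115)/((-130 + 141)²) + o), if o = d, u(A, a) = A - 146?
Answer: -338921/150816 ≈ -2.2472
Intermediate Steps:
s = -80636 (s = 2*(-40318) = -80636)
u(A, a) = -146 + A
d = -1488/30811 (d = (11972 - 8996)/(-80636 - 1*(-19014)) = 2976/(-80636 + 19014) = 2976/(-61622) = 2976*(-1/61622) = -1488/30811 ≈ -0.048294)
o = -1488/30811 ≈ -0.048294
1/(u(98, 115)/((-130 + 141)²) + o) = 1/((-146 + 98)/((-130 + 141)²) - 1488/30811) = 1/(-48/(11²) - 1488/30811) = 1/(-48/121 - 1488/30811) = 1/(-150816/338921) = -338921/150816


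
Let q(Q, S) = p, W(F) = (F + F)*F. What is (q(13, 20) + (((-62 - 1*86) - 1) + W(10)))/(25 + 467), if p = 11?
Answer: 31/246 ≈ 0.12602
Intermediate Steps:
W(F) = 2*F**2 (W(F) = (2*F)*F = 2*F**2)
q(Q, S) = 11
(q(13, 20) + (((-62 - 1*86) - 1) + W(10)))/(25 + 467) = (11 + (((-62 - 1*86) - 1) + 2*10**2))/(25 + 467) = (11 + (((-62 - 86) - 1) + 2*100))/492 = (11 + ((-148 - 1) + 200))*(1/492) = (11 + (-149 + 200))*(1/492) = (11 + 51)*(1/492) = 62*(1/492) = 31/246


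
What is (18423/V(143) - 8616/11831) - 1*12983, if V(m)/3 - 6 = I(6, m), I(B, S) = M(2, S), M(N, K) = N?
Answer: -1156229741/94648 ≈ -12216.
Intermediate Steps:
I(B, S) = 2
V(m) = 24 (V(m) = 18 + 3*2 = 18 + 6 = 24)
(18423/V(143) - 8616/11831) - 1*12983 = (18423/24 - 8616/11831) - 1*12983 = (18423*(1/24) - 8616*1/11831) - 12983 = (6141/8 - 8616/11831) - 12983 = 72585243/94648 - 12983 = -1156229741/94648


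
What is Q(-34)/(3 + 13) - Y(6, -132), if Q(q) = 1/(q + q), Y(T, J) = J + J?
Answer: 287231/1088 ≈ 264.00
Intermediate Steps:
Y(T, J) = 2*J
Q(q) = 1/(2*q)
Q(-34)/(3 + 13) - Y(6, -132) = ((½)/(-34))/(3 + 13) - 2*(-132) = ((½)*(-1/34))/16 - 1*(-264) = -1/68*1/16 + 264 = -1/1088 + 264 = 287231/1088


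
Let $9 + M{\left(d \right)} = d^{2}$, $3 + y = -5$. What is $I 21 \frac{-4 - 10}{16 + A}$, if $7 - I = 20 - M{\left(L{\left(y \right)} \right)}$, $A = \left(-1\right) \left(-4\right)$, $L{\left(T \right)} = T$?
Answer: $- \frac{3087}{5} \approx -617.4$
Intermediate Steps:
$y = -8$ ($y = -3 - 5 = -8$)
$A = 4$
$M{\left(d \right)} = -9 + d^{2}$
$I = 42$ ($I = 7 - \left(20 - \left(-9 + \left(-8\right)^{2}\right)\right) = 7 - \left(20 - \left(-9 + 64\right)\right) = 7 - \left(20 - 55\right) = 7 - -35 = 7 + 35 = 42$)
$I 21 \frac{-4 - 10}{16 + A} = 42 \cdot 21 \frac{-4 - 10}{16 + 4} = 882 \left(- \frac{14}{20}\right) = 882 \left(\left(-14\right) \frac{1}{20}\right) = 882 \left(- \frac{7}{10}\right) = - \frac{3087}{5}$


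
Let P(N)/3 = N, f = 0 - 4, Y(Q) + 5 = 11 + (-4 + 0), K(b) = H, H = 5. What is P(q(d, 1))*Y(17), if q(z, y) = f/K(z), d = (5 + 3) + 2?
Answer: -24/5 ≈ -4.8000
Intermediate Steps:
K(b) = 5
Y(Q) = 2 (Y(Q) = -5 + (11 + (-4 + 0)) = -5 + (11 - 4) = -5 + 7 = 2)
f = -4
d = 10 (d = 8 + 2 = 10)
q(z, y) = -⅘ (q(z, y) = -4/5 = -4*⅕ = -⅘)
P(N) = 3*N
P(q(d, 1))*Y(17) = (3*(-⅘))*2 = -12/5*2 = -24/5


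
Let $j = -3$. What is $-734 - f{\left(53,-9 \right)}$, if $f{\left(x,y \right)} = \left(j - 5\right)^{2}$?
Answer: $-798$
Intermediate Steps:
$f{\left(x,y \right)} = 64$ ($f{\left(x,y \right)} = \left(-3 - 5\right)^{2} = \left(-8\right)^{2} = 64$)
$-734 - f{\left(53,-9 \right)} = -734 - 64 = -798$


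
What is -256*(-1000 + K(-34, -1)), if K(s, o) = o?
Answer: 256256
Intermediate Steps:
-256*(-1000 + K(-34, -1)) = -256*(-1000 - 1) = -256*(-1001) = 256256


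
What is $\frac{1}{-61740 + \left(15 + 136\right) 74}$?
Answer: $- \frac{1}{50566} \approx -1.9776 \cdot 10^{-5}$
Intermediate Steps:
$\frac{1}{-61740 + \left(15 + 136\right) 74} = \frac{1}{-61740 + 151 \cdot 74} = \frac{1}{-61740 + 11174} = \frac{1}{-50566} = - \frac{1}{50566}$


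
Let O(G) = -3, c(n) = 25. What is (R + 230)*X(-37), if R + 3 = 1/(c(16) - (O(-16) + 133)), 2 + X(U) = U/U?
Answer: -23834/105 ≈ -226.99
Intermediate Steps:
X(U) = -1 (X(U) = -2 + U/U = -2 + 1 = -1)
R = -316/105 (R = -3 + 1/(25 - (-3 + 133)) = -3 + 1/(25 - 1*130) = -3 + 1/(25 - 130) = -3 + 1/(-105) = -3 - 1/105 = -316/105 ≈ -3.0095)
(R + 230)*X(-37) = (-316/105 + 230)*(-1) = (23834/105)*(-1) = -23834/105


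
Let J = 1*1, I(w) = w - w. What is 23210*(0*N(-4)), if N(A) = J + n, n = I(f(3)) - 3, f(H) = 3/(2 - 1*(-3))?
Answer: 0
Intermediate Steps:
f(H) = 3/5 (f(H) = 3/(2 + 3) = 3/5)
I(w) = 0
J = 1
n = -3 (n = 0 - 3 = -3)
N(A) = -2 (N(A) = 1 - 3 = -2)
23210*(0*N(-4)) = 23210*(0*(-2)) = 23210*0 = 0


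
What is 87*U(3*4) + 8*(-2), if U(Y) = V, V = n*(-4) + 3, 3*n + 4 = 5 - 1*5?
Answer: 709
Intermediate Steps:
n = -4/3 (n = -4/3 + (5 - 1*5)/3 = -4/3 + (5 - 5)/3 = -4/3 + (⅓)*0 = -4/3 + 0 = -4/3 ≈ -1.3333)
V = 25/3 (V = -4/3*(-4) + 3 = 16/3 + 3 = 25/3 ≈ 8.3333)
U(Y) = 25/3
87*U(3*4) + 8*(-2) = 87*(25/3) + 8*(-2) = 725 - 16 = 709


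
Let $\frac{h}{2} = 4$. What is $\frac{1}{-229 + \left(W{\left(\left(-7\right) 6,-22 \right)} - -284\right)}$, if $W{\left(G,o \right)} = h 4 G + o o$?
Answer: $- \frac{1}{805} \approx -0.0012422$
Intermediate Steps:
$h = 8$ ($h = 2 \cdot 4 = 8$)
$W{\left(G,o \right)} = o^{2} + 32 G$ ($W{\left(G,o \right)} = 8 \cdot 4 G + o o = 32 G + o^{2} = o^{2} + 32 G$)
$\frac{1}{-229 + \left(W{\left(\left(-7\right) 6,-22 \right)} - -284\right)} = \frac{1}{-229 + \left(\left(\left(-22\right)^{2} + 32 \left(\left(-7\right) 6\right)\right) - -284\right)} = \frac{1}{-229 + \left(\left(484 + 32 \left(-42\right)\right) + 284\right)} = \frac{1}{-229 + \left(\left(484 - 1344\right) + 284\right)} = \frac{1}{-229 + \left(-860 + 284\right)} = \frac{1}{-229 - 576} = \frac{1}{-805} = - \frac{1}{805}$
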